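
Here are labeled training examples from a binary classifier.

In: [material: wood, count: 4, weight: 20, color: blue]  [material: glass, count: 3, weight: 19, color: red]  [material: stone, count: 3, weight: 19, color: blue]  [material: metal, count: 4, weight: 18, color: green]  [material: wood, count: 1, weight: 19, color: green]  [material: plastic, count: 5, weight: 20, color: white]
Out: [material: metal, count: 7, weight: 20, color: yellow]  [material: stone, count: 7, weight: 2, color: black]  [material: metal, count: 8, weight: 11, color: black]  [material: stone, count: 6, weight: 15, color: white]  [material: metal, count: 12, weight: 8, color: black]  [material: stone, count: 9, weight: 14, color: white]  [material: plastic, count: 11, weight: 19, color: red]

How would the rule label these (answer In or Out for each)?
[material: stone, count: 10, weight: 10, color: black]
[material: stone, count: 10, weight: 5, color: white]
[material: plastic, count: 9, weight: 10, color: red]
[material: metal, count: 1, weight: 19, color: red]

Out, Out, Out, In

Rule: count ≤ 5. This holds for each 'In' example and fails for each 'Out' one.
[material: stone, count: 10, weight: 10, color: black]: Out (count = 10).
[material: stone, count: 10, weight: 5, color: white]: Out (count = 10).
[material: plastic, count: 9, weight: 10, color: red]: Out (count = 9).
[material: metal, count: 1, weight: 19, color: red]: In (count = 1).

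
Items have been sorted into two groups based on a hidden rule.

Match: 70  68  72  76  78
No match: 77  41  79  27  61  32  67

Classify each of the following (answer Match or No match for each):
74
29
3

Match, No match, No match

A rule that fits every label: even AND at least 41 — true of each 'Match' example, false of each 'No match' one.
74: 74 is even, 74 ≥ 41, matches → Match. 29: 29 is odd, 29 < 41, fails the rule → No match. 3: 3 is odd, 3 < 41, fails the rule → No match.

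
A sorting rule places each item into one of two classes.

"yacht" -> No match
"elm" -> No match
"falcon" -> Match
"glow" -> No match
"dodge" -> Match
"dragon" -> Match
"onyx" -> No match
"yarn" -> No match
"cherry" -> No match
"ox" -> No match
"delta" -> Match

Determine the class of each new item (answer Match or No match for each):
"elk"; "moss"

The rule appears to be: has ≥ 2 vowels.

No match, No match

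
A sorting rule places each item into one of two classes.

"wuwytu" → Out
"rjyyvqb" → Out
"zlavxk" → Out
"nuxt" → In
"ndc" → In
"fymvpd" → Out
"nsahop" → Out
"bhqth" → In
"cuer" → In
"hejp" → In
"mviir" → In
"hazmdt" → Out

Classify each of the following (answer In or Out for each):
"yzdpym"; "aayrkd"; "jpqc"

Out, Out, In

Every 'In' example satisfies: length ≤ 5. None of the 'Out' examples do.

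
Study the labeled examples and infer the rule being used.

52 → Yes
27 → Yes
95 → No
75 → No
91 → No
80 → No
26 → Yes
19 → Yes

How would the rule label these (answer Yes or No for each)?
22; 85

A rule that fits every label: at most 52 — true of each 'Yes' example, false of each 'No' one.
22: Yes (22 ≤ 52).
85: No (85 > 52).

Yes, No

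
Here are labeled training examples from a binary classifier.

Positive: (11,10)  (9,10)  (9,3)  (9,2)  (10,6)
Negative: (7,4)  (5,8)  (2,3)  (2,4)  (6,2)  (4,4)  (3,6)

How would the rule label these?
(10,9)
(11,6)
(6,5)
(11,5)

Every 'Positive' example satisfies: first ≥ 8. None of the 'Negative' examples do.
(10,9) → first 10 → Positive. (11,6) → first 11 → Positive. (6,5) → first 6 → Negative. (11,5) → first 11 → Positive.

Positive, Positive, Negative, Positive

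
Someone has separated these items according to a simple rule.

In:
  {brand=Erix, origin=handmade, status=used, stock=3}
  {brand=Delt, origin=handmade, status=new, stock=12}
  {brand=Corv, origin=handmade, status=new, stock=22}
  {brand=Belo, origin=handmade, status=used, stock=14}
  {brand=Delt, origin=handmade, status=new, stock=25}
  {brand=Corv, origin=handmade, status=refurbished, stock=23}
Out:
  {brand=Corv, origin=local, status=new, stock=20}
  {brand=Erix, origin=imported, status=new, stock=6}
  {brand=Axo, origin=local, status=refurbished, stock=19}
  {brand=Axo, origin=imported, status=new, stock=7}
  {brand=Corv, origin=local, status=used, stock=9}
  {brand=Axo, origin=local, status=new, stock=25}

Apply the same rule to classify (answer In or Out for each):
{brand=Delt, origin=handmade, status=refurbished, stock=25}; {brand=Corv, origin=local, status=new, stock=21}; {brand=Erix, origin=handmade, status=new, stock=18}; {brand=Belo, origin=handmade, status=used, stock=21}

In, Out, In, In

Every 'In' example satisfies: origin is handmade. None of the 'Out' examples do.
{brand=Delt, origin=handmade, status=refurbished, stock=25}: In (origin is handmade). {brand=Corv, origin=local, status=new, stock=21}: Out (origin is local). {brand=Erix, origin=handmade, status=new, stock=18}: In (origin is handmade). {brand=Belo, origin=handmade, status=used, stock=21}: In (origin is handmade).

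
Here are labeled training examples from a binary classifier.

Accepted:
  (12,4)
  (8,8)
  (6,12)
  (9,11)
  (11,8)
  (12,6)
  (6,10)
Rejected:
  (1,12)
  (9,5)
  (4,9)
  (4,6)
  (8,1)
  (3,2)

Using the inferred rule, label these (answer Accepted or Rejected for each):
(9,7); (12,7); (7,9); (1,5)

Accepted, Accepted, Accepted, Rejected

Every 'Accepted' example satisfies: sum ≥ 16. None of the 'Rejected' examples do.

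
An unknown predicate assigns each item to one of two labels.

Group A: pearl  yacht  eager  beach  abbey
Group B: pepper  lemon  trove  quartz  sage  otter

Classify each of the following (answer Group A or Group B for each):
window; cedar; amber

The rule appears to be: odd length AND contains 'a'.
window: Group B (length 6, no 'a').
cedar: Group A (length 5, has 'a').
amber: Group A (length 5, has 'a').

Group B, Group A, Group A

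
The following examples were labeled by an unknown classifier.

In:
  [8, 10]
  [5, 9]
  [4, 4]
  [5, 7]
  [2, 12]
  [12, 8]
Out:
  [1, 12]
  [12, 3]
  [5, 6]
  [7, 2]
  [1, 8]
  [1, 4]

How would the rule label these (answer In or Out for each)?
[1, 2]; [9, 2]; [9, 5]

Out, Out, In

The rule appears to be: sum is even.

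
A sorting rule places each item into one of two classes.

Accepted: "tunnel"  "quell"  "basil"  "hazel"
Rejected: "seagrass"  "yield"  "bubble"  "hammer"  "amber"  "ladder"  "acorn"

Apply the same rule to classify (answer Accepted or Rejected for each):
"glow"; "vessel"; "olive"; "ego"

Rejected, Accepted, Rejected, Rejected

The simplest hypothesis consistent with all the labels is: ends with 'l'.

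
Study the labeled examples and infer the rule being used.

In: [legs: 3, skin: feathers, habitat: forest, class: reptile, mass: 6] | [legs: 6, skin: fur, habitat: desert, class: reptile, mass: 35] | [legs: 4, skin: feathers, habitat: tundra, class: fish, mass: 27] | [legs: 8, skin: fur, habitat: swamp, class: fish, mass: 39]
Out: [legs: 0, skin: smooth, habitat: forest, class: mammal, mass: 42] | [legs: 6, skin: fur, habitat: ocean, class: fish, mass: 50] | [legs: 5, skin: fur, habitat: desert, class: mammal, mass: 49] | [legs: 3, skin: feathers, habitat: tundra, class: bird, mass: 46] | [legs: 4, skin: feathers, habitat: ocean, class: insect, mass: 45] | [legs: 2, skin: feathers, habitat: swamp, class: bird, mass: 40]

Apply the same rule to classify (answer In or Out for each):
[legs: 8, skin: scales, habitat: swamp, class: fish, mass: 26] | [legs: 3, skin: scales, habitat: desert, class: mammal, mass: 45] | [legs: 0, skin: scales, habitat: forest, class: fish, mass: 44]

A rule that fits every label: mass ≤ 39 — true of each 'In' example, false of each 'Out' one.
[legs: 8, skin: scales, habitat: swamp, class: fish, mass: 26]: mass = 26 — checks out, so In.
[legs: 3, skin: scales, habitat: desert, class: mammal, mass: 45]: mass = 45 — fails the rule, so Out.
[legs: 0, skin: scales, habitat: forest, class: fish, mass: 44]: mass = 44 — fails the rule, so Out.

In, Out, Out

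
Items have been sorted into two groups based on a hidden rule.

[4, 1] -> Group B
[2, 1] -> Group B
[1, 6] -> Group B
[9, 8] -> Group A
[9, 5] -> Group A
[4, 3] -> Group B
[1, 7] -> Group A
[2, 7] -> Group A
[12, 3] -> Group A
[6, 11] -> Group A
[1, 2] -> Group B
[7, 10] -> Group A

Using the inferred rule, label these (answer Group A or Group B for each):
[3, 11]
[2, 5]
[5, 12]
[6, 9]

Group A, Group B, Group A, Group A

All 'Group A' examples share one property — sum ≥ 8 — and every 'Group B' example lacks it.
[3, 11] — 3+11 = 14, hence Group A. [2, 5] — 2+5 = 7, hence Group B. [5, 12] — 5+12 = 17, hence Group A. [6, 9] — 6+9 = 15, hence Group A.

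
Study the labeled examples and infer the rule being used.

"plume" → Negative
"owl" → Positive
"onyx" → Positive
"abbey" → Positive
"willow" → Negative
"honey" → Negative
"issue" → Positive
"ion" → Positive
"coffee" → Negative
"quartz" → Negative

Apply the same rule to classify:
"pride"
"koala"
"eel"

Negative, Negative, Positive

A rule that fits every label: starts with a vowel — true of each 'Positive' example, false of each 'Negative' one.
"pride": Negative (starts with 'p').
"koala": Negative (starts with 'k').
"eel": Positive (starts with 'e').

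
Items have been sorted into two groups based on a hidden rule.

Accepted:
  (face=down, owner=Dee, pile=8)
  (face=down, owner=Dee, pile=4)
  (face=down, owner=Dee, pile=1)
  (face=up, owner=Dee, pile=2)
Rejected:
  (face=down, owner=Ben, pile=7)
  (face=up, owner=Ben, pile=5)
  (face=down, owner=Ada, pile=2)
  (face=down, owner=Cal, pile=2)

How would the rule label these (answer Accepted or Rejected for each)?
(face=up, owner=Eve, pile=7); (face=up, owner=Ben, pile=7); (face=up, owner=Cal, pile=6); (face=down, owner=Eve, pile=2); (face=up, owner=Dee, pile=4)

The common property of the 'Accepted' items is: owner is Dee. No 'Rejected' item has it.
(face=up, owner=Eve, pile=7): owner is Eve — does not pass, so Rejected.
(face=up, owner=Ben, pile=7): owner is Ben — does not pass, so Rejected.
(face=up, owner=Cal, pile=6): owner is Cal — does not pass, so Rejected.
(face=down, owner=Eve, pile=2): owner is Eve — does not pass, so Rejected.
(face=up, owner=Dee, pile=4): owner is Dee — fits, so Accepted.

Rejected, Rejected, Rejected, Rejected, Accepted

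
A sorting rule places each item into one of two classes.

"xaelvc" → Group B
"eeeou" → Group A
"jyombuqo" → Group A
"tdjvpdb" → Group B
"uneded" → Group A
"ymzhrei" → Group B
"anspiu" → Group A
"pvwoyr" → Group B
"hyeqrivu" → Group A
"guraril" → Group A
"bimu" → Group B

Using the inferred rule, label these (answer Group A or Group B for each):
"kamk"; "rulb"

Group B, Group B

The classifier is using: has ≥ 3 vowels.
"kamk": 1 vowel — doesn't match, so Group B.
"rulb": 1 vowel — doesn't match, so Group B.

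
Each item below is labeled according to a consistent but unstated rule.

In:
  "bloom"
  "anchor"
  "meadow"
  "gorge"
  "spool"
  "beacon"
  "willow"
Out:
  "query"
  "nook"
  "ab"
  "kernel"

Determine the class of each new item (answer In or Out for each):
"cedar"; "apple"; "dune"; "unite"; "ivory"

Out, Out, Out, Out, In

The pattern is that an item is 'In' exactly when: length ≥ 5 AND contains 'o'.
"cedar": Out (length 5, no 'o'). "apple": Out (length 5, no 'o'). "dune": Out (length 4, no 'o'). "unite": Out (length 5, no 'o'). "ivory": In (length 5, has 'o').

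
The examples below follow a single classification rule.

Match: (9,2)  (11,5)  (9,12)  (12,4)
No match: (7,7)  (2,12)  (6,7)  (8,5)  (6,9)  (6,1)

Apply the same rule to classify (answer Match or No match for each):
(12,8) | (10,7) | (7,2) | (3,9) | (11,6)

All 'Match' examples share one property — first ≥ 9 — and every 'No match' example lacks it.
(12,8) — first 12, hence Match. (10,7) — first 10, hence Match. (7,2) — first 7, hence No match. (3,9) — first 3, hence No match. (11,6) — first 11, hence Match.

Match, Match, No match, No match, Match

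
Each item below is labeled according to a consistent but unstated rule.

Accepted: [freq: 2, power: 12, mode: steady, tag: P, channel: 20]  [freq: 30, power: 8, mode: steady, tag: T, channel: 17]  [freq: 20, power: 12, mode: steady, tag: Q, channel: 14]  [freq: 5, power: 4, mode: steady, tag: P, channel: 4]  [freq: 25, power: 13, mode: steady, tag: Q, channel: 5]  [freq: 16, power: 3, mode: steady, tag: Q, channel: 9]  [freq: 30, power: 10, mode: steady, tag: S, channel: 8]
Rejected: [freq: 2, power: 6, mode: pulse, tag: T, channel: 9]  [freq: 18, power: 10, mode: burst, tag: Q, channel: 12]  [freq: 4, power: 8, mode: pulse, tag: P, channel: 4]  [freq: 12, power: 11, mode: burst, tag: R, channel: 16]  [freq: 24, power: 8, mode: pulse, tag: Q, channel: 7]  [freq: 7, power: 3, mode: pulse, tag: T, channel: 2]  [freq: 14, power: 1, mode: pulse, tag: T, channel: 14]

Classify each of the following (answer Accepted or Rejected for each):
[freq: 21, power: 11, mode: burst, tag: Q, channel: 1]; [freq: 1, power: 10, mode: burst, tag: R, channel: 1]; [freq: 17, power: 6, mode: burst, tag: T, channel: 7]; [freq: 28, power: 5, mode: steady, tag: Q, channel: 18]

Rejected, Rejected, Rejected, Accepted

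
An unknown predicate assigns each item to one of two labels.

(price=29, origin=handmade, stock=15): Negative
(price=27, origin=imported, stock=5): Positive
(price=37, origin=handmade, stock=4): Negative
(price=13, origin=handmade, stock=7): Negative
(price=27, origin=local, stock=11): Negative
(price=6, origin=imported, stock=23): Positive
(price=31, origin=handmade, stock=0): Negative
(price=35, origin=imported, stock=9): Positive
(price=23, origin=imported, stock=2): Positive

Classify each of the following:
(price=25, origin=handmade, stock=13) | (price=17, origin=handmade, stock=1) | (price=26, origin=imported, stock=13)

Negative, Negative, Positive

'Positive' ⟺ origin is imported.
(price=25, origin=handmade, stock=13): origin is handmade — fails this test, so Negative.
(price=17, origin=handmade, stock=1): origin is handmade — fails this test, so Negative.
(price=26, origin=imported, stock=13): origin is imported — checks out, so Positive.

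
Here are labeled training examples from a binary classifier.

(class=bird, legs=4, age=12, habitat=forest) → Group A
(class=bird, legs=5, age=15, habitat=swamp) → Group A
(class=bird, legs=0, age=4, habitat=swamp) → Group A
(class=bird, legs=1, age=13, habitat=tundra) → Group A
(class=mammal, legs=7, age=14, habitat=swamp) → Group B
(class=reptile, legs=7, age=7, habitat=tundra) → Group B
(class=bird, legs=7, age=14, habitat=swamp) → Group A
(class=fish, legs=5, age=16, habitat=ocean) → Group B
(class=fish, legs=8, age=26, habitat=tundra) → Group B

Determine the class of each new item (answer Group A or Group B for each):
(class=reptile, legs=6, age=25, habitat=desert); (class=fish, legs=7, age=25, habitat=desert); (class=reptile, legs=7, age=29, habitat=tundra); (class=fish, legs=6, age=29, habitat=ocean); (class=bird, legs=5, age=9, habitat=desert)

Group B, Group B, Group B, Group B, Group A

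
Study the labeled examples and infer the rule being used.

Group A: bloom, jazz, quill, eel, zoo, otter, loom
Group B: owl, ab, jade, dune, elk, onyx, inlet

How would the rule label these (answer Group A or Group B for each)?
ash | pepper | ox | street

Group B, Group A, Group B, Group A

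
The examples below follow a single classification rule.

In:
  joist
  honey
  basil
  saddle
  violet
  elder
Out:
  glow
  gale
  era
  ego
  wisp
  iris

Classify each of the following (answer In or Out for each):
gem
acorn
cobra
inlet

Out, In, In, In

The pattern is that an item is 'In' exactly when: length ≥ 5.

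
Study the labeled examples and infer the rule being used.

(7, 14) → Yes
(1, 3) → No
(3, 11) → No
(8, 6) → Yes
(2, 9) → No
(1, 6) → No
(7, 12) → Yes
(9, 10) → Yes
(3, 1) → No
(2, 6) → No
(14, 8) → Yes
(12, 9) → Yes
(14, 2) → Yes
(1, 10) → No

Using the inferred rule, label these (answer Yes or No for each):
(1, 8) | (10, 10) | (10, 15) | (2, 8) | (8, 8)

No, Yes, Yes, No, Yes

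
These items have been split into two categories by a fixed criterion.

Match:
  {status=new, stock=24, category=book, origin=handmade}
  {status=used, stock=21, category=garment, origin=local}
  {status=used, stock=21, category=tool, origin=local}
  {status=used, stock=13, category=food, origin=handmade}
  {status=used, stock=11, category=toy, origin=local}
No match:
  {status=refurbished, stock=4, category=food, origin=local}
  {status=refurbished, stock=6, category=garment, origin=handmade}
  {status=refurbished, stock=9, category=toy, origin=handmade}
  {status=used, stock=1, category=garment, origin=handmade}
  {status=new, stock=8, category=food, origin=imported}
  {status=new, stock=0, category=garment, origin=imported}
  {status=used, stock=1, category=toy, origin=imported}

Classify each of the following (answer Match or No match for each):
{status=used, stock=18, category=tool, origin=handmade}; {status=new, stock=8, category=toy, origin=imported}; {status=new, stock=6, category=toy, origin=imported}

Every 'Match' example satisfies: stock ≥ 11. None of the 'No match' examples do.
{status=used, stock=18, category=tool, origin=handmade}: stock = 18, has this property → Match. {status=new, stock=8, category=toy, origin=imported}: stock = 8, fails this test → No match. {status=new, stock=6, category=toy, origin=imported}: stock = 6, fails this test → No match.

Match, No match, No match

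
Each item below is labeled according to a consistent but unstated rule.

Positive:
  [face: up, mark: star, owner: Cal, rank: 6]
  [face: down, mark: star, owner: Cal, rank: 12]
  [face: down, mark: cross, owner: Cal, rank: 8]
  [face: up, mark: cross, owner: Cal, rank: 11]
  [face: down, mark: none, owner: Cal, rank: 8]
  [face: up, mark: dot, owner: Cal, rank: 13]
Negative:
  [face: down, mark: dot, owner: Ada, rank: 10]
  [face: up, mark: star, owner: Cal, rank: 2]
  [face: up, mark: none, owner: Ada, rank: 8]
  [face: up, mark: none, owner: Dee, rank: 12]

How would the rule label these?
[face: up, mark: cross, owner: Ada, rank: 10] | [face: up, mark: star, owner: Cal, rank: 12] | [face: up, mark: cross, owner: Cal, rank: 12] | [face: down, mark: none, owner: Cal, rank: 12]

Negative, Positive, Positive, Positive

The simplest hypothesis consistent with all the labels is: owner is Cal AND rank ≥ 6.
Negative: [face: up, mark: cross, owner: Ada, rank: 10], since owner is Ada, rank = 10. Positive: [face: up, mark: star, owner: Cal, rank: 12], since owner is Cal, rank = 12. Positive: [face: up, mark: cross, owner: Cal, rank: 12], since owner is Cal, rank = 12. Positive: [face: down, mark: none, owner: Cal, rank: 12], since owner is Cal, rank = 12.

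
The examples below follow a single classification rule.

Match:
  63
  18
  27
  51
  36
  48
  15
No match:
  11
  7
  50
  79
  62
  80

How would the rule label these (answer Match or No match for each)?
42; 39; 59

A rule that fits every label: multiple of 3 — true of each 'Match' example, false of each 'No match' one.
42: 42 = 3·14, matches → Match.
39: 39 = 3·13, matches → Match.
59: 59 = 3·19 + 2, fails the rule → No match.

Match, Match, No match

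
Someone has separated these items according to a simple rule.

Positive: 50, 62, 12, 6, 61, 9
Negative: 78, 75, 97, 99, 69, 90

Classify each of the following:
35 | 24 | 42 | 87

Positive, Positive, Positive, Negative

Every 'Positive' example satisfies: at most 62. None of the 'Negative' examples do.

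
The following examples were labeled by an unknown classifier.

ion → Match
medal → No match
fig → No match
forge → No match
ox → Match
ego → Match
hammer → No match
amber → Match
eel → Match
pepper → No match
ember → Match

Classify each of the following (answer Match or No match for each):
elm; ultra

Match, Match

Looking at the examples, the only property every 'Match' case has and every 'No match' case lacks is: starts with a vowel.
elm — starts with 'e', hence Match. ultra — starts with 'u', hence Match.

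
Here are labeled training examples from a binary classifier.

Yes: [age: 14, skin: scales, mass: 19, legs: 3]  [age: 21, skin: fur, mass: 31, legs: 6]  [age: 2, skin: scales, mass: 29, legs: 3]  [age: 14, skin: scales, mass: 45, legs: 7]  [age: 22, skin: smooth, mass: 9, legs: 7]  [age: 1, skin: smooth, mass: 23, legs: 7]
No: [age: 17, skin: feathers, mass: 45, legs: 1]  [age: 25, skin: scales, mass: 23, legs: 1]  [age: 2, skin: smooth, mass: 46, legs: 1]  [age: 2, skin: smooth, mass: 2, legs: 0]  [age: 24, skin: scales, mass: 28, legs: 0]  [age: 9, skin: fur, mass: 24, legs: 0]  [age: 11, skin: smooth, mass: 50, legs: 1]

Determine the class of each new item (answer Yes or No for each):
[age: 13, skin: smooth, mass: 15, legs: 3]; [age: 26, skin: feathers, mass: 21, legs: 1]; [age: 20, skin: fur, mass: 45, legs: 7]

Yes, No, Yes

All 'Yes' examples share one property — legs ≥ 3 — and every 'No' example lacks it.
[age: 13, skin: smooth, mass: 15, legs: 3] — legs = 3, hence Yes.
[age: 26, skin: feathers, mass: 21, legs: 1] — legs = 1, hence No.
[age: 20, skin: fur, mass: 45, legs: 7] — legs = 7, hence Yes.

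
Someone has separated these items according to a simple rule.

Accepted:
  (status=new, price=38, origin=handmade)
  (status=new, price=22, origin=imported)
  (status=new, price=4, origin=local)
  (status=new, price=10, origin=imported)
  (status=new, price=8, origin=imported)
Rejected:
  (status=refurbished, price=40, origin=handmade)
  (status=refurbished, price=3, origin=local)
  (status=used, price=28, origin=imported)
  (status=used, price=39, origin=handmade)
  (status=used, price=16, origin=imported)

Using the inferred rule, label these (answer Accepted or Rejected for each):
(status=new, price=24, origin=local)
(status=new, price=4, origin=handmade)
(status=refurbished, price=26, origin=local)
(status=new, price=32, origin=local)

Accepted, Accepted, Rejected, Accepted

The classifier is using: status is new.
(status=new, price=24, origin=local) → status is new → Accepted.
(status=new, price=4, origin=handmade) → status is new → Accepted.
(status=refurbished, price=26, origin=local) → status is refurbished → Rejected.
(status=new, price=32, origin=local) → status is new → Accepted.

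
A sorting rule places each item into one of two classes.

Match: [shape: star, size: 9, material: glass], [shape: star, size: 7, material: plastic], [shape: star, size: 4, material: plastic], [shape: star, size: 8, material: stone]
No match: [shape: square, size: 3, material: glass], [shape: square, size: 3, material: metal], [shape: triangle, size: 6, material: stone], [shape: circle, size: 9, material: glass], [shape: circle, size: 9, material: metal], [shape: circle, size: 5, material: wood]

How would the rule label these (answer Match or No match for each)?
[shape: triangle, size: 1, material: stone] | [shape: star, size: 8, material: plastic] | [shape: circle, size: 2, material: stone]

No match, Match, No match

Every 'Match' example satisfies: shape is star. None of the 'No match' examples do.
[shape: triangle, size: 1, material: stone] — shape is triangle, hence No match.
[shape: star, size: 8, material: plastic] — shape is star, hence Match.
[shape: circle, size: 2, material: stone] — shape is circle, hence No match.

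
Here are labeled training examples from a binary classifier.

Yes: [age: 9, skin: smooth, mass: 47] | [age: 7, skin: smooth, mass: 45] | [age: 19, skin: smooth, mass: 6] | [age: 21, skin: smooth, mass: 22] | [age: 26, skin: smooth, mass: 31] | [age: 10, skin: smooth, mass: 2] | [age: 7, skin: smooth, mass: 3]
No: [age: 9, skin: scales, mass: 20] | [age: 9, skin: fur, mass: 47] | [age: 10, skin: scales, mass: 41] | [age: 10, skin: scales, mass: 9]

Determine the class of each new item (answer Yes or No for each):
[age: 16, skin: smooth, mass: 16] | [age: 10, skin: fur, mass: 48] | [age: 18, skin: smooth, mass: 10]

The rule appears to be: skin is smooth.
[age: 16, skin: smooth, mass: 16] — skin is smooth, hence Yes.
[age: 10, skin: fur, mass: 48] — skin is fur, hence No.
[age: 18, skin: smooth, mass: 10] — skin is smooth, hence Yes.

Yes, No, Yes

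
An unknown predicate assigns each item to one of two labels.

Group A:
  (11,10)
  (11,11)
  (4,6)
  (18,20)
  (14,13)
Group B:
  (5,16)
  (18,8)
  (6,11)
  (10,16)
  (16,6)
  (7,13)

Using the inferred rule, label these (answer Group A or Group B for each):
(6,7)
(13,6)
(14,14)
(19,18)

Group A, Group B, Group A, Group A

The distinguishing property — |first − second| ≤ 2 — holds for all the 'Group A' cases and none of the 'Group B' cases.
(6,7): |6−7| = 1 — meets the rule, so Group A. (13,6): |13−6| = 7 — lacks this property, so Group B. (14,14): |14−14| = 0 — meets the rule, so Group A. (19,18): |19−18| = 1 — meets the rule, so Group A.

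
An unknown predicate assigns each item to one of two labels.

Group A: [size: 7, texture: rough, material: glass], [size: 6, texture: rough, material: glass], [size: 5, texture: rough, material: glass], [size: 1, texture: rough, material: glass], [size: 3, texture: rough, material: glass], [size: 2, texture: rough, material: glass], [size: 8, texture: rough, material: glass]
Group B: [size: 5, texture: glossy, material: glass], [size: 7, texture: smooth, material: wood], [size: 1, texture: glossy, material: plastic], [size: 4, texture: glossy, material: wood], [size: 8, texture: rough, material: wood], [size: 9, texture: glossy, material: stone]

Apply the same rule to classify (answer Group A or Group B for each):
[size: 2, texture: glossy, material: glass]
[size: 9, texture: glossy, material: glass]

Group B, Group B

One predicate separates the groups cleanly: material is glass AND texture is rough.
[size: 2, texture: glossy, material: glass]: material is glass, texture is glossy, fails the rule → Group B.
[size: 9, texture: glossy, material: glass]: material is glass, texture is glossy, fails the rule → Group B.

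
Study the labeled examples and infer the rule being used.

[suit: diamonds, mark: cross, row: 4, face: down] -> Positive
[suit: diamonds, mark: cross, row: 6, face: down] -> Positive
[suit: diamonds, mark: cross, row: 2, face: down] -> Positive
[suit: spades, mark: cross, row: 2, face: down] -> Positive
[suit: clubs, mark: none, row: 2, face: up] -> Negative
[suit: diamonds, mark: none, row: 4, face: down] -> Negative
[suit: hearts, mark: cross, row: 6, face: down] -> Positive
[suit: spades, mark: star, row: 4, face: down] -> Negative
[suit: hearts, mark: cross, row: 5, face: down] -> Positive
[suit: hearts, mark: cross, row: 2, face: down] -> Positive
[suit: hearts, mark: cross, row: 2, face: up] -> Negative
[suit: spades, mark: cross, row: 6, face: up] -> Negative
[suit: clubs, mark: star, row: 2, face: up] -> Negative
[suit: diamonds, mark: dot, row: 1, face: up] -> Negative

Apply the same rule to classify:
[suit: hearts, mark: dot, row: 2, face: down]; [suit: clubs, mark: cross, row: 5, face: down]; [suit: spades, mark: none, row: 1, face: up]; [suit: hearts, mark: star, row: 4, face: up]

A rule that fits every label: face is down AND mark is cross — true of each 'Positive' example, false of each 'Negative' one.
[suit: hearts, mark: dot, row: 2, face: down]: Negative (face is down, mark is dot). [suit: clubs, mark: cross, row: 5, face: down]: Positive (face is down, mark is cross). [suit: spades, mark: none, row: 1, face: up]: Negative (face is up, mark is none). [suit: hearts, mark: star, row: 4, face: up]: Negative (face is up, mark is star).

Negative, Positive, Negative, Negative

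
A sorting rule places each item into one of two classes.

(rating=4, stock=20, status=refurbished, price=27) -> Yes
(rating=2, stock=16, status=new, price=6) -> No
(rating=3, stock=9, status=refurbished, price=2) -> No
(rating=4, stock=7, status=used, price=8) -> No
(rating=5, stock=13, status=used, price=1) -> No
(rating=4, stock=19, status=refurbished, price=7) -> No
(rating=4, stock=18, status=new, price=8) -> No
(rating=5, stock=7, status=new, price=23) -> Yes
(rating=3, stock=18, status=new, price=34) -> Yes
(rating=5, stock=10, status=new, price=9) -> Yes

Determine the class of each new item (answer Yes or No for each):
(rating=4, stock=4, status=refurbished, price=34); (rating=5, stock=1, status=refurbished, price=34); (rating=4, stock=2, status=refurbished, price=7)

The simplest hypothesis consistent with all the labels is: price ≥ 9.
(rating=4, stock=4, status=refurbished, price=34): price = 34 — passes, so Yes.
(rating=5, stock=1, status=refurbished, price=34): price = 34 — passes, so Yes.
(rating=4, stock=2, status=refurbished, price=7): price = 7 — lacks this property, so No.

Yes, Yes, No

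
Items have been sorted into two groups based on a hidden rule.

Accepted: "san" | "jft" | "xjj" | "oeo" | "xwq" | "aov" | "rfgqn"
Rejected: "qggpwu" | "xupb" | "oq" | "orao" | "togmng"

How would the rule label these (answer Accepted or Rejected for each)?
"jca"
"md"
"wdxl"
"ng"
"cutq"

Accepted, Rejected, Rejected, Rejected, Rejected

All 'Accepted' examples share one property — odd length — and every 'Rejected' example lacks it.
Accepted: "jca", since length 3.
Rejected: "md", since length 2.
Rejected: "wdxl", since length 4.
Rejected: "ng", since length 2.
Rejected: "cutq", since length 4.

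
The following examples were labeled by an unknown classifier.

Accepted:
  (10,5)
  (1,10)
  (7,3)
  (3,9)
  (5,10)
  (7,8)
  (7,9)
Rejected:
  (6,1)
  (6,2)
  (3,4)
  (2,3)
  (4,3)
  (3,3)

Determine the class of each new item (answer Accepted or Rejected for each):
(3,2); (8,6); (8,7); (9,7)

Rejected, Accepted, Accepted, Accepted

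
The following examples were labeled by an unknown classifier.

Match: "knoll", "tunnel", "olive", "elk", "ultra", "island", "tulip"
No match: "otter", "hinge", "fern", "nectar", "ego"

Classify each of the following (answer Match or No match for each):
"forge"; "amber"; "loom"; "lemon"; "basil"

No match, No match, Match, Match, Match

The simplest hypothesis consistent with all the labels is: contains 'l'.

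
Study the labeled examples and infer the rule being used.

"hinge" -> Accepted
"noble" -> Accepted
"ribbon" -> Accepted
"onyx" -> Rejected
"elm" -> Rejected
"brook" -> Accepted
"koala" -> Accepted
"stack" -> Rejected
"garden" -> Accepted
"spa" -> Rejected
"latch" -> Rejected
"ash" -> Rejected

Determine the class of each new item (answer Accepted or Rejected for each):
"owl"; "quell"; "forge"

Rejected, Accepted, Accepted

'Accepted' ⟺ has ≥ 2 vowels.
"owl" → 1 vowel → Rejected. "quell" → 2 vowels → Accepted. "forge" → 2 vowels → Accepted.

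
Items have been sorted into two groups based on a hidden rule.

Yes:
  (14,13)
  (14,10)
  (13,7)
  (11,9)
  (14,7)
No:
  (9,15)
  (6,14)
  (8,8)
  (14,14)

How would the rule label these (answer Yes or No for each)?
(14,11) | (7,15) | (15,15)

Yes, No, No

The distinguishing property — first > second — holds for all the 'Yes' cases and none of the 'No' cases.
(14,11) — 14 > 11, hence Yes.
(7,15) — 7 < 15, hence No.
(15,15) — 15 = 15, hence No.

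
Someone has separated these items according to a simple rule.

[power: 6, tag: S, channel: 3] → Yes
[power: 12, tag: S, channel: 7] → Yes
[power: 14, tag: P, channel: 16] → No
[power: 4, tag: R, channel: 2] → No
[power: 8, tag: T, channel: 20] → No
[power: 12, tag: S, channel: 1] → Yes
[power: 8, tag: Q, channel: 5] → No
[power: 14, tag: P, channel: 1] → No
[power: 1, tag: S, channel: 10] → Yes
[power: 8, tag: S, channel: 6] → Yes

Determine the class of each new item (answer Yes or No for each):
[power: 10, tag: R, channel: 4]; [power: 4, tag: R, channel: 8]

No, No

All 'Yes' examples share one property — tag is S — and every 'No' example lacks it.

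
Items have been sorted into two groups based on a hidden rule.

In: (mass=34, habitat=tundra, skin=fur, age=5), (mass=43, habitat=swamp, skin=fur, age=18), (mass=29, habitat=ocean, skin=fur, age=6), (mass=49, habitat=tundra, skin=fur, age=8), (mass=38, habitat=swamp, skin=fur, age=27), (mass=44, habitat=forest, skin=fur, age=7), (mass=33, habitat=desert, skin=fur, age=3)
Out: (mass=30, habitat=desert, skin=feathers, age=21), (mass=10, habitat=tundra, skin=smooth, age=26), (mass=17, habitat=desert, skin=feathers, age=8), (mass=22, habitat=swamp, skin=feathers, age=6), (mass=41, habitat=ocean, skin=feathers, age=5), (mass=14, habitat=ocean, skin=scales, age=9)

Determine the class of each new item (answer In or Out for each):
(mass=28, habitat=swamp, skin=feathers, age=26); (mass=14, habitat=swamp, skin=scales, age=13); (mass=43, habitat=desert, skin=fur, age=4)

The simplest hypothesis consistent with all the labels is: skin is fur.
(mass=28, habitat=swamp, skin=feathers, age=26) → skin is feathers → Out. (mass=14, habitat=swamp, skin=scales, age=13) → skin is scales → Out. (mass=43, habitat=desert, skin=fur, age=4) → skin is fur → In.

Out, Out, In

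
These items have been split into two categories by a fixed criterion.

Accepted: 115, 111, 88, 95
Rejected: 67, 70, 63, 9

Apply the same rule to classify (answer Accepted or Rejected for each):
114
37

A rule that fits every label: at least 88 — true of each 'Accepted' example, false of each 'Rejected' one.
114: Accepted (114 ≥ 88).
37: Rejected (37 < 88).

Accepted, Rejected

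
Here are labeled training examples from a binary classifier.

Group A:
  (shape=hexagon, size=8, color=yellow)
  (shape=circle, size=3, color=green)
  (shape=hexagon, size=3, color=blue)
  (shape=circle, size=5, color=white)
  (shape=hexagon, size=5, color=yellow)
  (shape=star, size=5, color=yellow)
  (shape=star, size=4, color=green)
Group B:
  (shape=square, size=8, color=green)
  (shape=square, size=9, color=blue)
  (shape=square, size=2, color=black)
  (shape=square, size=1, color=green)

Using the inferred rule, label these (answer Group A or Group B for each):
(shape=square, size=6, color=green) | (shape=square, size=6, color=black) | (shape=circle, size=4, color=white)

Looking at the examples, the only property every 'Group A' case has and every 'Group B' case lacks is: shape is not square.
(shape=square, size=6, color=green) → shape is square → Group B.
(shape=square, size=6, color=black) → shape is square → Group B.
(shape=circle, size=4, color=white) → shape is circle → Group A.

Group B, Group B, Group A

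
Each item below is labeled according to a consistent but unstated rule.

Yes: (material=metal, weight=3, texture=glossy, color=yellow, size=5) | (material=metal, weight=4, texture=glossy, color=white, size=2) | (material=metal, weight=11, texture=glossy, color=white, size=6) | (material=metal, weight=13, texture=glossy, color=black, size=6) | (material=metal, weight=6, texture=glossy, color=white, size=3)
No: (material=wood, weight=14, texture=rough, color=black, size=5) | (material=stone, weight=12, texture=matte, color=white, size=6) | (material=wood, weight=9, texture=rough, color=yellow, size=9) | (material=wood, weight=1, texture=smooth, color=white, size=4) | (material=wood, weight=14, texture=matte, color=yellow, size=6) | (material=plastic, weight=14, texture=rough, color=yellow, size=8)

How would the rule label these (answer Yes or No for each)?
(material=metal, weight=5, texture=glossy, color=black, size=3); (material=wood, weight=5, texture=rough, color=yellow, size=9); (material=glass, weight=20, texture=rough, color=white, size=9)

The simplest hypothesis consistent with all the labels is: material is metal.

Yes, No, No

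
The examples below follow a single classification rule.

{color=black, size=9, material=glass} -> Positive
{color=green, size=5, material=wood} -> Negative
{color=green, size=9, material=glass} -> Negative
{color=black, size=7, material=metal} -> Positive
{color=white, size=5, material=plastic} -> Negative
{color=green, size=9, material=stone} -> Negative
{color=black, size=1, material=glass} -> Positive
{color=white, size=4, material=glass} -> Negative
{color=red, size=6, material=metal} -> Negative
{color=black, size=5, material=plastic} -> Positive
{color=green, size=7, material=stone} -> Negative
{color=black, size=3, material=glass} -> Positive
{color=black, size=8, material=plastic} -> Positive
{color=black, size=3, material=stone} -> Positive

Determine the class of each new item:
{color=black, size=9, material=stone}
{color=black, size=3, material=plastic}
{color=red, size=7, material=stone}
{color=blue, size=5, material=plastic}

Positive, Positive, Negative, Negative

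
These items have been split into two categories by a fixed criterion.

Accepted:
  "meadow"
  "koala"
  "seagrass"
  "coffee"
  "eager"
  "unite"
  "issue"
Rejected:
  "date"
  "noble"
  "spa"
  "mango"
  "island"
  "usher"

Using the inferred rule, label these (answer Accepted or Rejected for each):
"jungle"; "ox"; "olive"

Rule: has ≥ 3 vowels. This holds for each 'Accepted' example and fails for each 'Rejected' one.
"jungle": 2 vowels, fails the rule → Rejected.
"ox": 1 vowel, fails the rule → Rejected.
"olive": 3 vowels, matches → Accepted.

Rejected, Rejected, Accepted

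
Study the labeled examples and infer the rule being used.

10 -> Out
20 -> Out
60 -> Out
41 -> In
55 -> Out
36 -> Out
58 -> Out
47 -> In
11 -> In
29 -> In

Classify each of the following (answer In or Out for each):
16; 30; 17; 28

Out, Out, In, Out

The classifier is using: prime.
Out: 16, since 16 = 2·8.
Out: 30, since 30 = 2·15.
In: 17, since 17 is prime.
Out: 28, since 28 = 2·14.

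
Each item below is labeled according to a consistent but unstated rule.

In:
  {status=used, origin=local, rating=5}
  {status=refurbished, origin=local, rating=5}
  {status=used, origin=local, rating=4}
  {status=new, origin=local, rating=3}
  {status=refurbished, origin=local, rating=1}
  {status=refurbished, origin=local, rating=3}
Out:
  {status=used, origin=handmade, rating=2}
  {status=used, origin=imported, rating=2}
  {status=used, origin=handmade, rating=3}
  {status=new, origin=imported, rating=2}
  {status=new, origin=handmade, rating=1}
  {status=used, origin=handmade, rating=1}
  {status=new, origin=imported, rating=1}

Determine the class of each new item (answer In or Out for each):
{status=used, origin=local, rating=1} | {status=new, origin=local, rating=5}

In, In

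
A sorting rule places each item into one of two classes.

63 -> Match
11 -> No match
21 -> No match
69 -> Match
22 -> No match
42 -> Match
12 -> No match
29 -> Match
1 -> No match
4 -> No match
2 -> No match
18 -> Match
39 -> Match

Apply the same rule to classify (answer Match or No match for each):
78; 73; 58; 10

A rule that fits every label: digit sum ≥ 5 — true of each 'Match' example, false of each 'No match' one.
78: digit sum 7+8 = 15 — matches, so Match. 73: digit sum 7+3 = 10 — matches, so Match. 58: digit sum 5+8 = 13 — matches, so Match. 10: digit sum 1+0 = 1 — fails the rule, so No match.

Match, Match, Match, No match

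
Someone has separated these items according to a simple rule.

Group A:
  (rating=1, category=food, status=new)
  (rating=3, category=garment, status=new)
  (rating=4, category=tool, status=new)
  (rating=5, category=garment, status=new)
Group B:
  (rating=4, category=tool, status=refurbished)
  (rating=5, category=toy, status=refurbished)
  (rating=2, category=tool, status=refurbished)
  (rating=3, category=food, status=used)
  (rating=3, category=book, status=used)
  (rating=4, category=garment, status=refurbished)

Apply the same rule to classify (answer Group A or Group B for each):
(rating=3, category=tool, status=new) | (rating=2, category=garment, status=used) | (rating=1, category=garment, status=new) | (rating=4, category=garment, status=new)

The common property of the 'Group A' items is: status is new. No 'Group B' item has it.
(rating=3, category=tool, status=new): status is new — matches, so Group A.
(rating=2, category=garment, status=used): status is used — does not fit, so Group B.
(rating=1, category=garment, status=new): status is new — matches, so Group A.
(rating=4, category=garment, status=new): status is new — matches, so Group A.

Group A, Group B, Group A, Group A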